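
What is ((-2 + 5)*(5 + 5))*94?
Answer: 2820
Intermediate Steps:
((-2 + 5)*(5 + 5))*94 = (3*10)*94 = 30*94 = 2820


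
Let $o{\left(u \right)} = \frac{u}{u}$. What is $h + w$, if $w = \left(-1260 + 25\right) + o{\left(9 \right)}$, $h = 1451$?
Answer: $217$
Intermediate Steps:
$o{\left(u \right)} = 1$
$w = -1234$ ($w = \left(-1260 + 25\right) + 1 = -1235 + 1 = -1234$)
$h + w = 1451 - 1234 = 217$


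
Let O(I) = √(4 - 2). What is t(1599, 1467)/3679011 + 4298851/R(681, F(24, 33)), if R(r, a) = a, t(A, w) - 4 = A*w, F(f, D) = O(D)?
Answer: 2345737/3679011 + 4298851*√2/2 ≈ 3.0397e+6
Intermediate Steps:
O(I) = √2
F(f, D) = √2
t(A, w) = 4 + A*w
t(1599, 1467)/3679011 + 4298851/R(681, F(24, 33)) = (4 + 1599*1467)/3679011 + 4298851/(√2) = (4 + 2345733)*(1/3679011) + 4298851*(√2/2) = 2345737*(1/3679011) + 4298851*√2/2 = 2345737/3679011 + 4298851*√2/2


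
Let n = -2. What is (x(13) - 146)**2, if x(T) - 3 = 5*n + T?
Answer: 19600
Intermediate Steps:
x(T) = -7 + T (x(T) = 3 + (5*(-2) + T) = 3 + (-10 + T) = -7 + T)
(x(13) - 146)**2 = ((-7 + 13) - 146)**2 = (6 - 146)**2 = (-140)**2 = 19600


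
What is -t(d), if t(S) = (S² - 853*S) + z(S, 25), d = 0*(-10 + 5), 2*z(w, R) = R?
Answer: -25/2 ≈ -12.500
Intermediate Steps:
z(w, R) = R/2
d = 0 (d = 0*(-5) = 0)
t(S) = 25/2 + S² - 853*S (t(S) = (S² - 853*S) + (½)*25 = (S² - 853*S) + 25/2 = 25/2 + S² - 853*S)
-t(d) = -(25/2 + 0² - 853*0) = -(25/2 + 0 + 0) = -1*25/2 = -25/2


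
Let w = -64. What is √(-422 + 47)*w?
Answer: -320*I*√15 ≈ -1239.4*I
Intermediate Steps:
√(-422 + 47)*w = √(-422 + 47)*(-64) = √(-375)*(-64) = (5*I*√15)*(-64) = -320*I*√15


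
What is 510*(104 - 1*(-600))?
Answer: 359040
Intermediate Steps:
510*(104 - 1*(-600)) = 510*(104 + 600) = 510*704 = 359040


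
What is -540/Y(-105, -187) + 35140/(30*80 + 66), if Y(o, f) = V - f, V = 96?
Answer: 4306490/348939 ≈ 12.342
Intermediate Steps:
Y(o, f) = 96 - f
-540/Y(-105, -187) + 35140/(30*80 + 66) = -540/(96 - 1*(-187)) + 35140/(30*80 + 66) = -540/(96 + 187) + 35140/(2400 + 66) = -540/283 + 35140/2466 = -540*1/283 + 35140*(1/2466) = -540/283 + 17570/1233 = 4306490/348939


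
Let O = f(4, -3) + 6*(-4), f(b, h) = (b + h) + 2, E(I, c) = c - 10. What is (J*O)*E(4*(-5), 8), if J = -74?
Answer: -3108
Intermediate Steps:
E(I, c) = -10 + c
f(b, h) = 2 + b + h
O = -21 (O = (2 + 4 - 3) + 6*(-4) = 3 - 24 = -21)
(J*O)*E(4*(-5), 8) = (-74*(-21))*(-10 + 8) = 1554*(-2) = -3108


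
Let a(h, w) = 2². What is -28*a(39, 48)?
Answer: -112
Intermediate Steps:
a(h, w) = 4
-28*a(39, 48) = -28*4 = -112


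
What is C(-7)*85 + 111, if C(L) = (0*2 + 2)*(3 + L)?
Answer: -569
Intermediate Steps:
C(L) = 6 + 2*L (C(L) = (0 + 2)*(3 + L) = 2*(3 + L) = 6 + 2*L)
C(-7)*85 + 111 = (6 + 2*(-7))*85 + 111 = (6 - 14)*85 + 111 = -8*85 + 111 = -680 + 111 = -569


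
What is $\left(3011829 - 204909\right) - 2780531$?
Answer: $26389$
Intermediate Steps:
$\left(3011829 - 204909\right) - 2780531 = 2806920 - 2780531 = 26389$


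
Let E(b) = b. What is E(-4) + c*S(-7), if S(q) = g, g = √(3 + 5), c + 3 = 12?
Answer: -4 + 18*√2 ≈ 21.456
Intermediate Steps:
c = 9 (c = -3 + 12 = 9)
g = 2*√2 (g = √8 = 2*√2 ≈ 2.8284)
S(q) = 2*√2
E(-4) + c*S(-7) = -4 + 9*(2*√2) = -4 + 18*√2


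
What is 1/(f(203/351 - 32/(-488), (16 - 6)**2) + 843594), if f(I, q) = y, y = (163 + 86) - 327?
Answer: 1/843516 ≈ 1.1855e-6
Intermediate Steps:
y = -78 (y = 249 - 327 = -78)
f(I, q) = -78
1/(f(203/351 - 32/(-488), (16 - 6)**2) + 843594) = 1/(-78 + 843594) = 1/843516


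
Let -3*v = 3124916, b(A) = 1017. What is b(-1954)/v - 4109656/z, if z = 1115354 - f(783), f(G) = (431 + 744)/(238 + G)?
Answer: -13115493117778025/3558577027253244 ≈ -3.6856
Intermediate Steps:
f(G) = 1175/(238 + G)
z = 1138775259/1021 (z = 1115354 - 1175/(238 + 783) = 1115354 - 1175/1021 = 1138775259/1021 ≈ 1.1154e+6)
v = -3124916/3 (v = -1/3*3124916 = -3124916/3 ≈ -1.0416e+6)
b(-1954)/v - 4109656/z = 1017/(-3124916/3) - 4109656/1138775259/1021 = 1017*(-3/3124916) - 4109656*1021/1138775259 = -3051/3124916 - 4195958776/1138775259 = -13115493117778025/3558577027253244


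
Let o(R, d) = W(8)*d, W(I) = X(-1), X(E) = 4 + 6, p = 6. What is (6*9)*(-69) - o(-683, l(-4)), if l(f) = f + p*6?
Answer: -4046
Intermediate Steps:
X(E) = 10
W(I) = 10
l(f) = 36 + f (l(f) = f + 6*6 = f + 36 = 36 + f)
o(R, d) = 10*d
(6*9)*(-69) - o(-683, l(-4)) = (6*9)*(-69) - 10*(36 - 4) = 54*(-69) - 10*32 = -3726 - 1*320 = -3726 - 320 = -4046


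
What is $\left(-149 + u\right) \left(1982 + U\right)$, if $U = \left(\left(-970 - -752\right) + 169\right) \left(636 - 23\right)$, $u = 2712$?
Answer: $-71904965$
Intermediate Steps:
$U = -30037$ ($U = \left(\left(-970 + 752\right) + 169\right) 613 = \left(-218 + 169\right) 613 = \left(-49\right) 613 = -30037$)
$\left(-149 + u\right) \left(1982 + U\right) = \left(-149 + 2712\right) \left(1982 - 30037\right) = 2563 \left(-28055\right) = -71904965$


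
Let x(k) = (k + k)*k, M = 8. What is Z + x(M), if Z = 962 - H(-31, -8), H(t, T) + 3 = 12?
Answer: 1081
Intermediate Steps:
H(t, T) = 9 (H(t, T) = -3 + 12 = 9)
x(k) = 2*k**2 (x(k) = (2*k)*k = 2*k**2)
Z = 953 (Z = 962 - 1*9 = 962 - 9 = 953)
Z + x(M) = 953 + 2*8**2 = 953 + 2*64 = 953 + 128 = 1081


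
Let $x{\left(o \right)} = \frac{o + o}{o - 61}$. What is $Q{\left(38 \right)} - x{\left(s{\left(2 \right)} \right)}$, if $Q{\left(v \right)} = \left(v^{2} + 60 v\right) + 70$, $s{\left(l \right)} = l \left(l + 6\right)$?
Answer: $\frac{170762}{45} \approx 3794.7$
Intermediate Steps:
$s{\left(l \right)} = l \left(6 + l\right)$
$Q{\left(v \right)} = 70 + v^{2} + 60 v$
$x{\left(o \right)} = \frac{2 o}{-61 + o}$
$Q{\left(38 \right)} - x{\left(s{\left(2 \right)} \right)} = \left(70 + 38^{2} + 60 \cdot 38\right) - \frac{2 \cdot 2 \left(6 + 2\right)}{-61 + 2 \left(6 + 2\right)} = \left(70 + 1444 + 2280\right) - \frac{2 \cdot 2 \cdot 8}{-61 + 2 \cdot 8} = 3794 - 2 \cdot 16 \frac{1}{-61 + 16} = 3794 - 2 \cdot 16 \frac{1}{-45} = 3794 - 2 \cdot 16 \left(- \frac{1}{45}\right) = 3794 - - \frac{32}{45} = 3794 + \frac{32}{45} = \frac{170762}{45}$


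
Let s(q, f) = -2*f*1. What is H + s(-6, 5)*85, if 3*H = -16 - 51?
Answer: -2617/3 ≈ -872.33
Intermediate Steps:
s(q, f) = -2*f
H = -67/3 (H = (-16 - 51)/3 = (1/3)*(-67) = -67/3 ≈ -22.333)
H + s(-6, 5)*85 = -67/3 - 2*5*85 = -67/3 - 10*85 = -67/3 - 850 = -2617/3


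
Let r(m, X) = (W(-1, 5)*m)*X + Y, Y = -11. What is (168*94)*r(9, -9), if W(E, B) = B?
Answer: -6569472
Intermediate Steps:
r(m, X) = -11 + 5*X*m (r(m, X) = (5*m)*X - 11 = 5*X*m - 11 = -11 + 5*X*m)
(168*94)*r(9, -9) = (168*94)*(-11 + 5*(-9)*9) = 15792*(-11 - 405) = 15792*(-416) = -6569472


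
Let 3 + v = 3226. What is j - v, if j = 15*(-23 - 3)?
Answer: -3613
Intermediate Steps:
v = 3223 (v = -3 + 3226 = 3223)
j = -390 (j = 15*(-26) = -390)
j - v = -390 - 1*3223 = -390 - 3223 = -3613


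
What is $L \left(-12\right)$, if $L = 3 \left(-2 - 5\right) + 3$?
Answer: $216$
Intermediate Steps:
$L = -18$ ($L = 3 \left(-7\right) + 3 = -21 + 3 = -18$)
$L \left(-12\right) = \left(-18\right) \left(-12\right) = 216$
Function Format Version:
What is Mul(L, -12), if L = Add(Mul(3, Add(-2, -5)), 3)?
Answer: 216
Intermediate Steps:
L = -18 (L = Add(Mul(3, -7), 3) = Add(-21, 3) = -18)
Mul(L, -12) = Mul(-18, -12) = 216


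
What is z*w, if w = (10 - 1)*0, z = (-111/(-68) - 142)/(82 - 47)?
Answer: 0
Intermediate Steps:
z = -1909/476 (z = (-111*(-1/68) - 142)/35 = (111/68 - 142)*(1/35) = -9545/68*1/35 = -1909/476 ≈ -4.0105)
w = 0 (w = 9*0 = 0)
z*w = -1909/476*0 = 0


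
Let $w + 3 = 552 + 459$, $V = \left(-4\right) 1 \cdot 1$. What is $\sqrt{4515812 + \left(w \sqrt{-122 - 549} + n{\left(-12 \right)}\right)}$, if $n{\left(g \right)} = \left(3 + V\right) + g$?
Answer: $\sqrt{4515799 + 1008 i \sqrt{671}} \approx 2125.1 + 6.144 i$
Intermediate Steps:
$V = -4$ ($V = \left(-4\right) 1 = -4$)
$n{\left(g \right)} = -1 + g$ ($n{\left(g \right)} = \left(3 - 4\right) + g = -1 + g$)
$w = 1008$ ($w = -3 + \left(552 + 459\right) = -3 + 1011 = 1008$)
$\sqrt{4515812 + \left(w \sqrt{-122 - 549} + n{\left(-12 \right)}\right)} = \sqrt{4515812 + \left(1008 \sqrt{-122 - 549} - 13\right)} = \sqrt{4515812 - \left(13 - 1008 \sqrt{-671}\right)} = \sqrt{4515812 - \left(13 - 1008 i \sqrt{671}\right)} = \sqrt{4515799 + 1008 i \sqrt{671}}$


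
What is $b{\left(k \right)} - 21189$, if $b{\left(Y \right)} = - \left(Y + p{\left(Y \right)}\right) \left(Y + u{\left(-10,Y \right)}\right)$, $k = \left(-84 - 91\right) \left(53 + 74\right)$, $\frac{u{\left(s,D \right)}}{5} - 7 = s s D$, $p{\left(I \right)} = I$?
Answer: $-494936991689$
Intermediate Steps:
$u{\left(s,D \right)} = 35 + 5 D s^{2}$ ($u{\left(s,D \right)} = 35 + 5 s s D = 35 + 5 s^{2} D = 35 + 5 D s^{2}$)
$k = -22225$ ($k = \left(-175\right) 127 = -22225$)
$b{\left(Y \right)} = - 2 Y \left(35 + 501 Y\right)$ ($b{\left(Y \right)} = - \left(Y + Y\right) \left(Y + \left(35 + 5 Y \left(-10\right)^{2}\right)\right) = - 2 Y \left(Y + \left(35 + 5 Y 100\right)\right) = - 2 Y \left(Y + \left(35 + 500 Y\right)\right) = - 2 Y \left(35 + 501 Y\right)$)
$b{\left(k \right)} - 21189 = 2 \left(-22225\right) \left(-35 - -11134725\right) - 21189 = 2 \left(-22225\right) \left(-35 + 11134725\right) - 21189 = 2 \left(-22225\right) 11134690 - 21189 = -494936970500 - 21189 = -494936991689$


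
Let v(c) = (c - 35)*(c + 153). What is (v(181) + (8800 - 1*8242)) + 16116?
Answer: 65438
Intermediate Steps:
v(c) = (-35 + c)*(153 + c)
(v(181) + (8800 - 1*8242)) + 16116 = ((-5355 + 181**2 + 118*181) + (8800 - 1*8242)) + 16116 = ((-5355 + 32761 + 21358) + (8800 - 8242)) + 16116 = (48764 + 558) + 16116 = 49322 + 16116 = 65438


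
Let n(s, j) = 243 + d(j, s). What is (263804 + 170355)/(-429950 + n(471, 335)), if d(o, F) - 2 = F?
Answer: -434159/429234 ≈ -1.0115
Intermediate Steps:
d(o, F) = 2 + F
n(s, j) = 245 + s (n(s, j) = 243 + (2 + s) = 245 + s)
(263804 + 170355)/(-429950 + n(471, 335)) = (263804 + 170355)/(-429950 + (245 + 471)) = 434159/(-429950 + 716) = 434159/(-429234) = 434159*(-1/429234) = -434159/429234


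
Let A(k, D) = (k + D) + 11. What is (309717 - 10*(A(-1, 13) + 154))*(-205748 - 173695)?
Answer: -116848333521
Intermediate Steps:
A(k, D) = 11 + D + k (A(k, D) = (D + k) + 11 = 11 + D + k)
(309717 - 10*(A(-1, 13) + 154))*(-205748 - 173695) = (309717 - 10*((11 + 13 - 1) + 154))*(-205748 - 173695) = (309717 - 10*(23 + 154))*(-379443) = (309717 - 10*177)*(-379443) = (309717 - 1770)*(-379443) = 307947*(-379443) = -116848333521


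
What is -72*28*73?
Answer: -147168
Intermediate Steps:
-72*28*73 = -2016*73 = -147168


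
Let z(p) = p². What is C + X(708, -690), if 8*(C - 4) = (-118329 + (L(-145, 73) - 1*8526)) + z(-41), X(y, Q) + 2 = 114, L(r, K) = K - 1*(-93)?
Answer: -15510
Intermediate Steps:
L(r, K) = 93 + K (L(r, K) = K + 93 = 93 + K)
X(y, Q) = 112 (X(y, Q) = -2 + 114 = 112)
C = -15622 (C = 4 + ((-118329 + ((93 + 73) - 1*8526)) + (-41)²)/8 = 4 + ((-118329 + (166 - 8526)) + 1681)/8 = 4 + ((-118329 - 8360) + 1681)/8 = 4 + (-126689 + 1681)/8 = 4 + (⅛)*(-125008) = 4 - 15626 = -15622)
C + X(708, -690) = -15622 + 112 = -15510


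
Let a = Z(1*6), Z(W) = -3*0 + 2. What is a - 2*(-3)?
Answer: 8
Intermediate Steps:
Z(W) = 2 (Z(W) = 0 + 2 = 2)
a = 2
a - 2*(-3) = 2 - 2*(-3) = 2 + 6 = 8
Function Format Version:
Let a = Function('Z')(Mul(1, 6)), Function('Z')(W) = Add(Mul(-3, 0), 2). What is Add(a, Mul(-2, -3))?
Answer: 8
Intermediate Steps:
Function('Z')(W) = 2 (Function('Z')(W) = Add(0, 2) = 2)
a = 2
Add(a, Mul(-2, -3)) = Add(2, Mul(-2, -3)) = Add(2, 6) = 8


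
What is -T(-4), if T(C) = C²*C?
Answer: 64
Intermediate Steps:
T(C) = C³
-T(-4) = -1*(-4)³ = -1*(-64) = 64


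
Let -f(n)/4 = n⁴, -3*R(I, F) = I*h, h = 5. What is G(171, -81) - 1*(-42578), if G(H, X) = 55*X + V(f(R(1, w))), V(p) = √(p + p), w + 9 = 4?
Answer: 38123 + 50*I*√2/9 ≈ 38123.0 + 7.8567*I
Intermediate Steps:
w = -5 (w = -9 + 4 = -5)
R(I, F) = -5*I/3 (R(I, F) = -I*5/3 = -5*I/3)
f(n) = -4*n⁴
V(p) = √2*√p (V(p) = √(2*p) = √2*√p)
G(H, X) = 55*X + 50*I*√2/9 (G(H, X) = 55*X + √2*√(-4*(-5/3*1)⁴) = 55*X + √2*√(-4*(-5/3)⁴) = 55*X + √2*√(-4*625/81) = 55*X + √2*√(-2500/81) = 55*X + √2*(50*I/9) = 55*X + 50*I*√2/9)
G(171, -81) - 1*(-42578) = (55*(-81) + 50*I*√2/9) - 1*(-42578) = (-4455 + 50*I*√2/9) + 42578 = 38123 + 50*I*√2/9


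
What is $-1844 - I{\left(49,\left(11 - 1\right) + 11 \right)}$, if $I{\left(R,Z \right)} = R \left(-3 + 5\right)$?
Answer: $-1942$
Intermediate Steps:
$I{\left(R,Z \right)} = 2 R$ ($I{\left(R,Z \right)} = R 2 = 2 R$)
$-1844 - I{\left(49,\left(11 - 1\right) + 11 \right)} = -1844 - 2 \cdot 49 = -1844 - 98 = -1942$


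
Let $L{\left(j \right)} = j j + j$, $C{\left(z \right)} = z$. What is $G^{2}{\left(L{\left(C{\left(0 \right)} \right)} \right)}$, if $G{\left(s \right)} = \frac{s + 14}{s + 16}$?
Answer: $\frac{49}{64} \approx 0.76563$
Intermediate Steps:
$L{\left(j \right)} = j + j^{2}$ ($L{\left(j \right)} = j^{2} + j = j + j^{2}$)
$G{\left(s \right)} = \frac{14 + s}{16 + s}$
$G^{2}{\left(L{\left(C{\left(0 \right)} \right)} \right)} = \left(\frac{14 + 0 \left(1 + 0\right)}{16 + 0 \left(1 + 0\right)}\right)^{2} = \left(\frac{14 + 0 \cdot 1}{16 + 0 \cdot 1}\right)^{2} = \left(\frac{14 + 0}{16 + 0}\right)^{2} = \left(\frac{1}{16} \cdot 14\right)^{2} = \left(\frac{7}{8}\right)^{2} = \frac{49}{64}$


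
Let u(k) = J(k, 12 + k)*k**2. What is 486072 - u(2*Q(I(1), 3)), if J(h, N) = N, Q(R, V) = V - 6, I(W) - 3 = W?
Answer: 485856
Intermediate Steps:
I(W) = 3 + W
Q(R, V) = -6 + V
u(k) = k**2*(12 + k) (u(k) = (12 + k)*k**2 = k**2*(12 + k))
486072 - u(2*Q(I(1), 3)) = 486072 - (2*(-6 + 3))**2*(12 + 2*(-6 + 3)) = 486072 - (2*(-3))**2*(12 + 2*(-3)) = 486072 - (-6)**2*(12 - 6) = 486072 - 36*6 = 486072 - 1*216 = 486072 - 216 = 485856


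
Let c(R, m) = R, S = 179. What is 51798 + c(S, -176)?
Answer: 51977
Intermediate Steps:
51798 + c(S, -176) = 51798 + 179 = 51977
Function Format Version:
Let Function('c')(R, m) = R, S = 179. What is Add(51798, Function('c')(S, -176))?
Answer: 51977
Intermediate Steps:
Add(51798, Function('c')(S, -176)) = Add(51798, 179) = 51977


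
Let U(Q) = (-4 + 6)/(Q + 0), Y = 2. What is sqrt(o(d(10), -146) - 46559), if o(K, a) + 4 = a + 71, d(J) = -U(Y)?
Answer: 3*I*sqrt(5182) ≈ 215.96*I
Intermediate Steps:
U(Q) = 2/Q
d(J) = -1 (d(J) = -2/2 = -1*1 = -1)
o(K, a) = 67 + a (o(K, a) = -4 + (a + 71) = -4 + (71 + a) = 67 + a)
sqrt(o(d(10), -146) - 46559) = sqrt((67 - 146) - 46559) = sqrt(-79 - 46559) = sqrt(-46638) = 3*I*sqrt(5182)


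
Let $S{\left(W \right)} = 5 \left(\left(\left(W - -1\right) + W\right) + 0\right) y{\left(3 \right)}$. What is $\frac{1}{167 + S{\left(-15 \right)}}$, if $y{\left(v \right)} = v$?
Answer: $- \frac{1}{268} \approx -0.0037313$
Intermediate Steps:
$S{\left(W \right)} = 15 + 30 W$ ($S{\left(W \right)} = 5 \left(\left(\left(W - -1\right) + W\right) + 0\right) 3 = 5 \left(\left(\left(W + 1\right) + W\right) + 0\right) 3 = 5 \left(\left(\left(1 + W\right) + W\right) + 0\right) 3 = 5 \left(\left(1 + 2 W\right) + 0\right) 3 = 5 \left(1 + 2 W\right) 3 = \left(5 + 10 W\right) 3 = 15 + 30 W$)
$\frac{1}{167 + S{\left(-15 \right)}} = \frac{1}{167 + \left(15 + 30 \left(-15\right)\right)} = \frac{1}{167 + \left(15 - 450\right)} = \frac{1}{167 - 435} = \frac{1}{-268} = - \frac{1}{268}$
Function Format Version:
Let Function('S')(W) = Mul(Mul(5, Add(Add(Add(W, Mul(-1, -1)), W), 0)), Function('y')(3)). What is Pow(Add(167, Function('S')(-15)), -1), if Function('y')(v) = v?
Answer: Rational(-1, 268) ≈ -0.0037313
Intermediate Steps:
Function('S')(W) = Add(15, Mul(30, W)) (Function('S')(W) = Mul(Mul(5, Add(Add(Add(W, Mul(-1, -1)), W), 0)), 3) = Mul(Mul(5, Add(Add(Add(W, 1), W), 0)), 3) = Mul(Mul(5, Add(Add(Add(1, W), W), 0)), 3) = Mul(Mul(5, Add(Add(1, Mul(2, W)), 0)), 3) = Mul(Mul(5, Add(1, Mul(2, W))), 3) = Mul(Add(5, Mul(10, W)), 3) = Add(15, Mul(30, W)))
Pow(Add(167, Function('S')(-15)), -1) = Pow(Add(167, Add(15, Mul(30, -15))), -1) = Pow(Add(167, Add(15, -450)), -1) = Pow(Add(167, -435), -1) = Pow(-268, -1) = Rational(-1, 268)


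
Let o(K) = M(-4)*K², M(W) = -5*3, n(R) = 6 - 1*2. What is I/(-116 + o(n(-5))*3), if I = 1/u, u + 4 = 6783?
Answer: -1/5667244 ≈ -1.7645e-7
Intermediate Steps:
n(R) = 4 (n(R) = 6 - 2 = 4)
u = 6779 (u = -4 + 6783 = 6779)
M(W) = -15
I = 1/6779 ≈ 0.00014751
o(K) = -15*K²
I/(-116 + o(n(-5))*3) = 1/(6779*(-116 - 15*4²*3)) = 1/(6779*(-116 - 15*16*3)) = 1/(6779*(-116 - 240*3)) = 1/(6779*(-116 - 720)) = (1/6779)/(-836) = (1/6779)*(-1/836) = -1/5667244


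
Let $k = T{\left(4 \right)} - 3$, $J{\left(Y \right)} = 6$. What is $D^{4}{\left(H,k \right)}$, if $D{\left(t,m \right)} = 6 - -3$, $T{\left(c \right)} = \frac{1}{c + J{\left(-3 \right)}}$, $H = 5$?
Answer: $6561$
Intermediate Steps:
$T{\left(c \right)} = \frac{1}{6 + c}$ ($T{\left(c \right)} = \frac{1}{c + 6} = \frac{1}{6 + c}$)
$k = - \frac{29}{10}$ ($k = \frac{1}{6 + 4} - 3 = \frac{1}{10} - 3 = - \frac{29}{10} \approx -2.9$)
$D{\left(t,m \right)} = 9$ ($D{\left(t,m \right)} = 6 + 3 = 9$)
$D^{4}{\left(H,k \right)} = 9^{4} = 6561$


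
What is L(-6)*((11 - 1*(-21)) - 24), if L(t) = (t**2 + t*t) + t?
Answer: 528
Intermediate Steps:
L(t) = t + 2*t**2 (L(t) = (t**2 + t**2) + t = 2*t**2 + t = t + 2*t**2)
L(-6)*((11 - 1*(-21)) - 24) = (-6*(1 + 2*(-6)))*((11 - 1*(-21)) - 24) = (-6*(1 - 12))*((11 + 21) - 24) = (-6*(-11))*(32 - 24) = 66*8 = 528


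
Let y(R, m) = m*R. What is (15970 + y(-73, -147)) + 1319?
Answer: 28020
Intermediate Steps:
y(R, m) = R*m
(15970 + y(-73, -147)) + 1319 = (15970 - 73*(-147)) + 1319 = (15970 + 10731) + 1319 = 26701 + 1319 = 28020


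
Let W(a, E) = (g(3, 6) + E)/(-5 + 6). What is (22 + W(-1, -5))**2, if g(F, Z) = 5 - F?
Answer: 361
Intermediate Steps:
W(a, E) = 2 + E (W(a, E) = ((5 - 1*3) + E)/(-5 + 6) = ((5 - 3) + E)/1 = (2 + E)*1 = 2 + E)
(22 + W(-1, -5))**2 = (22 + (2 - 5))**2 = (22 - 3)**2 = 19**2 = 361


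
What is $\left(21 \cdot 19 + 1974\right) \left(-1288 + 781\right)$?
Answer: $-1203111$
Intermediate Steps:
$\left(21 \cdot 19 + 1974\right) \left(-1288 + 781\right) = \left(399 + 1974\right) \left(-507\right) = 2373 \left(-507\right) = -1203111$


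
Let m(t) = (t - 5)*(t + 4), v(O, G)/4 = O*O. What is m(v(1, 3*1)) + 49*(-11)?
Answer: -547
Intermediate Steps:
v(O, G) = 4*O**2 (v(O, G) = 4*(O*O) = 4*O**2)
m(t) = (-5 + t)*(4 + t)
m(v(1, 3*1)) + 49*(-11) = (-20 + (4*1**2)**2 - 4*1**2) + 49*(-11) = (-20 + (4*1)**2 - 4) - 539 = (-20 + 4**2 - 1*4) - 539 = (-20 + 16 - 4) - 539 = -8 - 539 = -547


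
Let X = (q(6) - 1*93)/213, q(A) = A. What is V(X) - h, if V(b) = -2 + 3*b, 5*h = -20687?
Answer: 1467632/355 ≈ 4134.2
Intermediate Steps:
h = -20687/5 (h = (⅕)*(-20687) = -20687/5 ≈ -4137.4)
X = -29/71 (X = (6 - 1*93)/213 = (6 - 93)*(1/213) = -87*1/213 = -29/71 ≈ -0.40845)
V(X) - h = (-2 + 3*(-29/71)) - 1*(-20687/5) = (-2 - 87/71) + 20687/5 = -229/71 + 20687/5 = 1467632/355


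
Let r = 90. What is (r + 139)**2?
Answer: 52441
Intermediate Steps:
(r + 139)**2 = (90 + 139)**2 = 229**2 = 52441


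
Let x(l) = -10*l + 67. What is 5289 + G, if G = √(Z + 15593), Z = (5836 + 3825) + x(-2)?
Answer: 5289 + √25341 ≈ 5448.2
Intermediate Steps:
x(l) = 67 - 10*l
Z = 9748 (Z = (5836 + 3825) + (67 - 10*(-2)) = 9661 + (67 + 20) = 9661 + 87 = 9748)
G = √25341 (G = √(9748 + 15593) = √25341 ≈ 159.19)
5289 + G = 5289 + √25341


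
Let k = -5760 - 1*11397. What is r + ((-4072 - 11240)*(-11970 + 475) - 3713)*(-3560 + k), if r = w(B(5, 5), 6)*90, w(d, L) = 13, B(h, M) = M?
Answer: -3646352079089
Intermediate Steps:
k = -17157 (k = -5760 - 11397 = -17157)
r = 1170 (r = 13*90 = 1170)
r + ((-4072 - 11240)*(-11970 + 475) - 3713)*(-3560 + k) = 1170 + ((-4072 - 11240)*(-11970 + 475) - 3713)*(-3560 - 17157) = 1170 + (-15312*(-11495) - 3713)*(-20717) = 1170 + (176011440 - 3713)*(-20717) = 1170 + 176007727*(-20717) = 1170 - 3646352080259 = -3646352079089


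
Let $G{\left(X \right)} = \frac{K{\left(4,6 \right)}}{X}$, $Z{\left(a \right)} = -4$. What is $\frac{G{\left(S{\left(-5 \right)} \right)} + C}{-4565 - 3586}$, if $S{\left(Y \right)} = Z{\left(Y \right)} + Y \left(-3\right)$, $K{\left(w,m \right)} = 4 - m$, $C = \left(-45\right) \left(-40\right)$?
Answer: $- \frac{1042}{4719} \approx -0.22081$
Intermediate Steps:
$C = 1800$
$S{\left(Y \right)} = -4 - 3 Y$ ($S{\left(Y \right)} = -4 + Y \left(-3\right) = -4 - 3 Y$)
$G{\left(X \right)} = - \frac{2}{X}$ ($G{\left(X \right)} = \frac{4 - 6}{X} = - \frac{2}{X}$)
$\frac{G{\left(S{\left(-5 \right)} \right)} + C}{-4565 - 3586} = \frac{- \frac{2}{-4 - -15} + 1800}{-4565 - 3586} = \frac{- \frac{2}{-4 + 15} + 1800}{-8151} = \left(- \frac{2}{11} + 1800\right) \left(- \frac{1}{8151}\right) = \frac{19798}{11} \left(- \frac{1}{8151}\right) = - \frac{1042}{4719}$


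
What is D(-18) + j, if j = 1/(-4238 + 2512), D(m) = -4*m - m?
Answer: 155339/1726 ≈ 89.999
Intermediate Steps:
D(m) = -5*m
j = -1/1726 (j = 1/(-1726) = -1/1726 ≈ -0.00057937)
D(-18) + j = -5*(-18) - 1/1726 = 90 - 1/1726 = 155339/1726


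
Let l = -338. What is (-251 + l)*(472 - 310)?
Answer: -95418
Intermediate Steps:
(-251 + l)*(472 - 310) = (-251 - 338)*(472 - 310) = -589*162 = -95418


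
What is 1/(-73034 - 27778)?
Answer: -1/100812 ≈ -9.9195e-6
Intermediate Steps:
1/(-73034 - 27778) = 1/(-100812) = -1/100812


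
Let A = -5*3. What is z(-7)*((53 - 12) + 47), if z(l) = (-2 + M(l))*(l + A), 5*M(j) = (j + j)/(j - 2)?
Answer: 147136/45 ≈ 3269.7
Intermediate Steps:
M(j) = 2*j/(5*(-2 + j)) (M(j) = ((j + j)/(j - 2))/5 = ((2*j)/(-2 + j))/5 = (2*j/(-2 + j))/5 = 2*j/(5*(-2 + j)))
A = -15
z(l) = (-15 + l)*(-2 + 2*l/(5*(-2 + l))) (z(l) = (-2 + 2*l/(5*(-2 + l)))*(l - 15) = (-2 + 2*l/(5*(-2 + l)))*(-15 + l) = (-15 + l)*(-2 + 2*l/(5*(-2 + l))))
z(-7)*((53 - 12) + 47) = (4*(-75 - 2*(-7)**2 + 35*(-7))/(5*(-2 - 7)))*((53 - 12) + 47) = ((4/5)*(-75 - 2*49 - 245)/(-9))*(41 + 47) = ((4/5)*(-1/9)*(-75 - 98 - 245))*88 = ((4/5)*(-1/9)*(-418))*88 = (1672/45)*88 = 147136/45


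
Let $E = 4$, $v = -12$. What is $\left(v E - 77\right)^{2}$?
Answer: $15625$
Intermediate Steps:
$\left(v E - 77\right)^{2} = \left(\left(-12\right) 4 - 77\right)^{2} = \left(-48 - 77\right)^{2} = \left(-125\right)^{2} = 15625$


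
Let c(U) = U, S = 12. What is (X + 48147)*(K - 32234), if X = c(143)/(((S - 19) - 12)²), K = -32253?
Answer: -1120862089270/361 ≈ -3.1049e+9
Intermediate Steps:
X = 143/361 (X = 143/(((12 - 19) - 12)²) = 143/((-7 - 12)²) = 143/((-19)²) = 143/361 ≈ 0.39612)
(X + 48147)*(K - 32234) = (143/361 + 48147)*(-32253 - 32234) = (17381210/361)*(-64487) = -1120862089270/361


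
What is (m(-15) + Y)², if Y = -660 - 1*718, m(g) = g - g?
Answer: 1898884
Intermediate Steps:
m(g) = 0
Y = -1378 (Y = -660 - 718 = -1378)
(m(-15) + Y)² = (0 - 1378)² = (-1378)² = 1898884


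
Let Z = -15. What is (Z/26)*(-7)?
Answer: 105/26 ≈ 4.0385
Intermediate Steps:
(Z/26)*(-7) = -15/26*(-7) = 105/26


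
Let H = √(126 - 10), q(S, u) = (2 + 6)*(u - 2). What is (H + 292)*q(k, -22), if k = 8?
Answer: -56064 - 384*√29 ≈ -58132.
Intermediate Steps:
q(S, u) = -16 + 8*u (q(S, u) = 8*(-2 + u) = -16 + 8*u)
H = 2*√29 (H = √116 = 2*√29 ≈ 10.770)
(H + 292)*q(k, -22) = (2*√29 + 292)*(-16 + 8*(-22)) = (292 + 2*√29)*(-16 - 176) = (292 + 2*√29)*(-192) = -56064 - 384*√29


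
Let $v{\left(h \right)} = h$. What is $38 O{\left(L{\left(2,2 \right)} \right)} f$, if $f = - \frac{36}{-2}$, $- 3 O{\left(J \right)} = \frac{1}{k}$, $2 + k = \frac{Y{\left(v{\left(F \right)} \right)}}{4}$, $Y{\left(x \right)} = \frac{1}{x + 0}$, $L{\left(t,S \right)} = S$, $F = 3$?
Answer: $\frac{2736}{23} \approx 118.96$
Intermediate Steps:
$Y{\left(x \right)} = \frac{1}{x}$
$k = - \frac{23}{12}$ ($k = -2 + \frac{1}{3 \cdot 4} = -2 + \frac{1}{3} \cdot \frac{1}{4} = -2 + \frac{1}{12} = - \frac{23}{12} \approx -1.9167$)
$O{\left(J \right)} = \frac{4}{23}$ ($O{\left(J \right)} = - \frac{1}{3 \left(- \frac{23}{12}\right)} = \left(- \frac{1}{3}\right) \left(- \frac{12}{23}\right) = \frac{4}{23}$)
$f = 18$ ($f = \left(-36\right) \left(- \frac{1}{2}\right) = 18$)
$38 O{\left(L{\left(2,2 \right)} \right)} f = 38 \cdot \frac{4}{23} \cdot 18 = \frac{152}{23} \cdot 18 = \frac{2736}{23}$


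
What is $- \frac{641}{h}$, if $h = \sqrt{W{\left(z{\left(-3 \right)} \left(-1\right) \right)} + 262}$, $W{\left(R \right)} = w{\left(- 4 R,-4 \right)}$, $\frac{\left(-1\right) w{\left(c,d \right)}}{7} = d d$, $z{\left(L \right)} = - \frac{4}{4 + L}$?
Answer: $- \frac{641 \sqrt{6}}{30} \approx -52.337$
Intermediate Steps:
$w{\left(c,d \right)} = - 7 d^{2}$ ($w{\left(c,d \right)} = - 7 d d = - 7 d^{2}$)
$W{\left(R \right)} = -112$ ($W{\left(R \right)} = - 7 \left(-4\right)^{2} = \left(-7\right) 16 = -112$)
$h = 5 \sqrt{6}$ ($h = \sqrt{-112 + 262} = \sqrt{150} = 5 \sqrt{6} \approx 12.247$)
$- \frac{641}{h} = - \frac{641}{5 \sqrt{6}} = - 641 \frac{\sqrt{6}}{30} = - \frac{641 \sqrt{6}}{30}$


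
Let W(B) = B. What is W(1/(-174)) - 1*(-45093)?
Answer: 7846181/174 ≈ 45093.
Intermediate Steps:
W(1/(-174)) - 1*(-45093) = 1/(-174) - 1*(-45093) = -1/174 + 45093 = 7846181/174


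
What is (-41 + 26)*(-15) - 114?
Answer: 111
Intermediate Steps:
(-41 + 26)*(-15) - 114 = -15*(-15) - 114 = 225 - 114 = 111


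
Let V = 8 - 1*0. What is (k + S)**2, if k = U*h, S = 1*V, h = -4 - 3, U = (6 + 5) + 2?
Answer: 6889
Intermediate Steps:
V = 8 (V = 8 + 0 = 8)
U = 13 (U = 11 + 2 = 13)
h = -7
S = 8 (S = 1*8 = 8)
k = -91 (k = 13*(-7) = -91)
(k + S)**2 = (-91 + 8)**2 = (-83)**2 = 6889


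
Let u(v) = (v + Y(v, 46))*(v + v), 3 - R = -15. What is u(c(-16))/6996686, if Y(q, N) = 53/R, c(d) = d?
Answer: 1880/31485087 ≈ 5.9711e-5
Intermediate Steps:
R = 18 (R = 3 - 1*(-15) = 3 + 15 = 18)
Y(q, N) = 53/18
u(v) = 2*v*(53/18 + v) (u(v) = (v + 53/18)*(v + v) = (53/18 + v)*(2*v) = 2*v*(53/18 + v))
u(c(-16))/6996686 = ((⅑)*(-16)*(53 + 18*(-16)))/6996686 = ((⅑)*(-16)*(53 - 288))*(1/6996686) = ((⅑)*(-16)*(-235))*(1/6996686) = (3760/9)*(1/6996686) = 1880/31485087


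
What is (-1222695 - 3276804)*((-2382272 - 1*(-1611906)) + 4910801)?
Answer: -18629883142065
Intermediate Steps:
(-1222695 - 3276804)*((-2382272 - 1*(-1611906)) + 4910801) = -4499499*((-2382272 + 1611906) + 4910801) = -4499499*(-770366 + 4910801) = -4499499*4140435 = -18629883142065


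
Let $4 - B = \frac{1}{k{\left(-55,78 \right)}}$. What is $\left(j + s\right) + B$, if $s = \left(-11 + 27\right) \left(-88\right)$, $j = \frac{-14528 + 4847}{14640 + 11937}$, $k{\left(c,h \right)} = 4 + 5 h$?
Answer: $- \frac{4901866481}{3490446} \approx -1404.4$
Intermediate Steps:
$j = - \frac{3227}{8859}$ ($j = - \frac{9681}{26577} = \left(-9681\right) \frac{1}{26577} = - \frac{3227}{8859} \approx -0.36426$)
$s = -1408$ ($s = 16 \left(-88\right) = -1408$)
$B = \frac{1575}{394}$ ($B = 4 - \frac{1}{4 + 5 \cdot 78} = 4 - \frac{1}{4 + 390} = 4 - \frac{1}{394} = \frac{1575}{394} \approx 3.9975$)
$\left(j + s\right) + B = \left(- \frac{3227}{8859} - 1408\right) + \frac{1575}{394} = - \frac{12476699}{8859} + \frac{1575}{394} = - \frac{4901866481}{3490446}$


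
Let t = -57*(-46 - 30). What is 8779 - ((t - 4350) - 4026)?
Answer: 12823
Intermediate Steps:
t = 4332 (t = -57*(-76) = 4332)
8779 - ((t - 4350) - 4026) = 8779 - ((4332 - 4350) - 4026) = 8779 - (-18 - 4026) = 8779 - 1*(-4044) = 8779 + 4044 = 12823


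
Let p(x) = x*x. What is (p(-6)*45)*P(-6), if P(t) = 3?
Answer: 4860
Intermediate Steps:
p(x) = x**2
(p(-6)*45)*P(-6) = ((-6)**2*45)*3 = (36*45)*3 = 1620*3 = 4860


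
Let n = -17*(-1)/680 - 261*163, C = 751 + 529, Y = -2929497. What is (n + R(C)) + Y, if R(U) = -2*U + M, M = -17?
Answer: -118984679/40 ≈ -2.9746e+6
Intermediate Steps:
C = 1280
n = -1701719/40 (n = 17*(1/680) - 42543 = 1/40 - 42543 = -1701719/40 ≈ -42543.)
R(U) = -17 - 2*U (R(U) = -2*U - 17 = -17 - 2*U)
(n + R(C)) + Y = (-1701719/40 + (-17 - 2*1280)) - 2929497 = (-1701719/40 + (-17 - 2560)) - 2929497 = (-1701719/40 - 2577) - 2929497 = -1804799/40 - 2929497 = -118984679/40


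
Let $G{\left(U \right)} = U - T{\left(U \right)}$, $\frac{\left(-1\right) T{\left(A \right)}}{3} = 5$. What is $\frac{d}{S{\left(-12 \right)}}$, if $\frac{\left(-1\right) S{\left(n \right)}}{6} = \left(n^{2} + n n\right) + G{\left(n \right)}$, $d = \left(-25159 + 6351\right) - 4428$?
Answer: $\frac{11618}{873} \approx 13.308$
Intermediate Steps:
$d = -23236$ ($d = -18808 - 4428 = -23236$)
$T{\left(A \right)} = -15$ ($T{\left(A \right)} = \left(-3\right) 5 = -15$)
$G{\left(U \right)} = 15 + U$ ($G{\left(U \right)} = U - -15 = U + 15 = 15 + U$)
$S{\left(n \right)} = -90 - 12 n^{2} - 6 n$ ($S{\left(n \right)} = - 6 \left(\left(n^{2} + n n\right) + \left(15 + n\right)\right) = - 6 \left(\left(n^{2} + n^{2}\right) + \left(15 + n\right)\right) = - 6 \left(2 n^{2} + \left(15 + n\right)\right) = - 6 \left(15 + n + 2 n^{2}\right) = -90 - 12 n^{2} - 6 n$)
$\frac{d}{S{\left(-12 \right)}} = - \frac{23236}{-90 - 12 \left(-12\right)^{2} - -72} = - \frac{23236}{-90 - 1728 + 72} = - \frac{23236}{-1746} = \left(-23236\right) \left(- \frac{1}{1746}\right) = \frac{11618}{873}$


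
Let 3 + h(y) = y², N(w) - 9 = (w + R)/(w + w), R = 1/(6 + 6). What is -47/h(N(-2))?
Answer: -108288/200113 ≈ -0.54113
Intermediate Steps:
R = 1/12 ≈ 0.083333
N(w) = 9 + (1/12 + w)/(2*w) (N(w) = 9 + (w + 1/12)/(w + w) = 9 + (1/12 + w)/((2*w)) = 9 + (1/12 + w)*(1/(2*w)) = 9 + (1/12 + w)/(2*w))
h(y) = -3 + y²
-47/h(N(-2)) = -47/(-3 + ((1/24)*(1 + 228*(-2))/(-2))²) = -47/(-3 + ((1/24)*(-½)*(1 - 456))²) = -47/(-3 + ((1/24)*(-½)*(-455))²) = -47/(-3 + (455/48)²) = -47/(-3 + 207025/2304) = -47/200113/2304 = -47*2304/200113 = -108288/200113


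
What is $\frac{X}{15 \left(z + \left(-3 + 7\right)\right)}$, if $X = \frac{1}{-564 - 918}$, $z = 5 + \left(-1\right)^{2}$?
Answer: $- \frac{1}{222300} \approx -4.4984 \cdot 10^{-6}$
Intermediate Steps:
$z = 6$ ($z = 5 + 1 = 6$)
$X = - \frac{1}{1482}$ ($X = \frac{1}{-1482} = - \frac{1}{1482} \approx -0.00067476$)
$\frac{X}{15 \left(z + \left(-3 + 7\right)\right)} = - \frac{1}{1482 \cdot 15 \left(6 + \left(-3 + 7\right)\right)} = - \frac{1}{1482 \cdot 15 \left(6 + 4\right)} = - \frac{1}{1482 \cdot 15 \cdot 10} = - \frac{1}{1482 \cdot 150} = \left(- \frac{1}{1482}\right) \frac{1}{150} = - \frac{1}{222300}$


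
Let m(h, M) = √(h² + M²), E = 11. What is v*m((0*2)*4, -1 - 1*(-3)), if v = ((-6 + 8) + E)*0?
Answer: 0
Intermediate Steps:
v = 0 (v = ((-6 + 8) + 11)*0 = (2 + 11)*0 = 13*0 = 0)
m(h, M) = √(M² + h²)
v*m((0*2)*4, -1 - 1*(-3)) = 0*√((-1 - 1*(-3))² + ((0*2)*4)²) = 0*√((-1 + 3)² + (0*4)²) = 0*√(2² + 0²) = 0*√(4 + 0) = 0*√4 = 0*2 = 0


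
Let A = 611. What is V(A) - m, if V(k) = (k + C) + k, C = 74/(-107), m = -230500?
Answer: 24794180/107 ≈ 2.3172e+5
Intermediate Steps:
C = -74/107 (C = 74*(-1/107) = -74/107 ≈ -0.69159)
V(k) = -74/107 + 2*k (V(k) = (k - 74/107) + k = (-74/107 + k) + k = -74/107 + 2*k)
V(A) - m = (-74/107 + 2*611) - 1*(-230500) = (-74/107 + 1222) + 230500 = 130680/107 + 230500 = 24794180/107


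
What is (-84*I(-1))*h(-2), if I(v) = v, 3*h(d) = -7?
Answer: -196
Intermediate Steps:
h(d) = -7/3 (h(d) = (⅓)*(-7) = -7/3)
(-84*I(-1))*h(-2) = -84*(-1)*(-7/3) = 84*(-7/3) = -196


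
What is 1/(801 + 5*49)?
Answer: 1/1046 ≈ 0.00095602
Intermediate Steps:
1/(801 + 5*49) = 1/(801 + 245) = 1/1046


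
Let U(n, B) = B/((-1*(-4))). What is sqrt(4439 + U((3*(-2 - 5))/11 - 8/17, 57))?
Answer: sqrt(17813)/2 ≈ 66.733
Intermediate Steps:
U(n, B) = B/4
sqrt(4439 + U((3*(-2 - 5))/11 - 8/17, 57)) = sqrt(4439 + (1/4)*57) = sqrt(4439 + 57/4) = sqrt(17813/4) = sqrt(17813)/2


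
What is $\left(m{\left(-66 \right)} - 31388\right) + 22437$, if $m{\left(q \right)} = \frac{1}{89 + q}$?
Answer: $- \frac{205872}{23} \approx -8951.0$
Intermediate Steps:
$\left(m{\left(-66 \right)} - 31388\right) + 22437 = \left(\frac{1}{89 - 66} - 31388\right) + 22437 = \left(\frac{1}{23} - 31388\right) + 22437 = - \frac{721923}{23} + 22437 = - \frac{205872}{23}$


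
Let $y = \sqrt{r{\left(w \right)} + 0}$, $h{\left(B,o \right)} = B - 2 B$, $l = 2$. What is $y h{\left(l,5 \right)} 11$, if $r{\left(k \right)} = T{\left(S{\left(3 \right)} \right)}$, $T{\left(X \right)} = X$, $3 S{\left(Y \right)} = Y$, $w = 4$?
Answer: $-22$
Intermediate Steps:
$S{\left(Y \right)} = \frac{Y}{3}$
$r{\left(k \right)} = 1$ ($r{\left(k \right)} = \frac{1}{3} \cdot 3 = 1$)
$h{\left(B,o \right)} = - B$
$y = 1$ ($y = \sqrt{1 + 0} = \sqrt{1} = 1$)
$y h{\left(l,5 \right)} 11 = 1 \left(\left(-1\right) 2\right) 11 = 1 \left(-2\right) 11 = \left(-2\right) 11 = -22$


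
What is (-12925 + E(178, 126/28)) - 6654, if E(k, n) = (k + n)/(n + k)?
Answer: -19578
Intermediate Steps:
E(k, n) = 1 (E(k, n) = (k + n)/(k + n) = 1)
(-12925 + E(178, 126/28)) - 6654 = (-12925 + 1) - 6654 = -12924 - 6654 = -19578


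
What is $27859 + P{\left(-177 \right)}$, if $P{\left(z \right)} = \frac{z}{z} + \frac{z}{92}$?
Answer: $\frac{2562943}{92} \approx 27858.0$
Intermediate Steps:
$P{\left(z \right)} = 1 + \frac{z}{92}$ ($P{\left(z \right)} = 1 + z \frac{1}{92} = 1 + \frac{z}{92}$)
$27859 + P{\left(-177 \right)} = 27859 + \left(1 + \frac{1}{92} \left(-177\right)\right) = 27859 + \left(1 - \frac{177}{92}\right) = 27859 - \frac{85}{92} = \frac{2562943}{92}$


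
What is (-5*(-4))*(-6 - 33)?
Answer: -780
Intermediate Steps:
(-5*(-4))*(-6 - 33) = 20*(-39) = -780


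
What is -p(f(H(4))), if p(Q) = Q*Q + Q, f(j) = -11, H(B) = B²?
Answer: -110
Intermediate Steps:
p(Q) = Q + Q² (p(Q) = Q² + Q = Q + Q²)
-p(f(H(4))) = -(-11)*(1 - 11) = -(-11)*(-10) = -1*110 = -110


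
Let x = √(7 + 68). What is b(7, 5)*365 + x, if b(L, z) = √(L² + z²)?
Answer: 5*√3 + 365*√74 ≈ 3148.5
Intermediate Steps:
x = 5*√3 (x = √75 = 5*√3 ≈ 8.6602)
b(7, 5)*365 + x = √(7² + 5²)*365 + 5*√3 = √(49 + 25)*365 + 5*√3 = √74*365 + 5*√3 = 365*√74 + 5*√3 = 5*√3 + 365*√74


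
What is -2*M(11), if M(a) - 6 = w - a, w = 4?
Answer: 2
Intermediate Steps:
M(a) = 10 - a (M(a) = 6 + (4 - a) = 10 - a)
-2*M(11) = -2*(10 - 1*11) = -2*(10 - 11) = -2*(-1) = 2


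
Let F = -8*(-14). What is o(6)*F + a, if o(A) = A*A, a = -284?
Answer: 3748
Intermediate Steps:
F = 112
o(A) = A²
o(6)*F + a = 6²*112 - 284 = 36*112 - 284 = 4032 - 284 = 3748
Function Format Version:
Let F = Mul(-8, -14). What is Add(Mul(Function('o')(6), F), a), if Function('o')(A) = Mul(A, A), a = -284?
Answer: 3748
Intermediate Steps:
F = 112
Function('o')(A) = Pow(A, 2)
Add(Mul(Function('o')(6), F), a) = Add(Mul(Pow(6, 2), 112), -284) = Add(Mul(36, 112), -284) = Add(4032, -284) = 3748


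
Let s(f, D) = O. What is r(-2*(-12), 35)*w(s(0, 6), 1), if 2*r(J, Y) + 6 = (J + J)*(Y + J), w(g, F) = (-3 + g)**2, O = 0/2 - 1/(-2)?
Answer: 35325/4 ≈ 8831.3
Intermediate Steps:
O = 1/2 (O = 0*(1/2) - 1*(-1/2) = 0 + 1/2 = 1/2 ≈ 0.50000)
s(f, D) = 1/2
r(J, Y) = -3 + J*(J + Y) (r(J, Y) = -3 + ((J + J)*(Y + J))/2 = -3 + ((2*J)*(J + Y))/2 = -3 + (2*J*(J + Y))/2 = -3 + J*(J + Y))
r(-2*(-12), 35)*w(s(0, 6), 1) = (-3 + (-2*(-12))**2 - 2*(-12)*35)*(-3 + 1/2)**2 = (-3 + 24**2 + 24*35)*(-5/2)**2 = (-3 + 576 + 840)*(25/4) = 1413*(25/4) = 35325/4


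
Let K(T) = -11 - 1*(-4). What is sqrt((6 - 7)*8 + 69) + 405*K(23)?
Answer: -2835 + sqrt(61) ≈ -2827.2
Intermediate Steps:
K(T) = -7 (K(T) = -11 + 4 = -7)
sqrt((6 - 7)*8 + 69) + 405*K(23) = sqrt((6 - 7)*8 + 69) + 405*(-7) = sqrt(-1*8 + 69) - 2835 = sqrt(-8 + 69) - 2835 = sqrt(61) - 2835 = -2835 + sqrt(61)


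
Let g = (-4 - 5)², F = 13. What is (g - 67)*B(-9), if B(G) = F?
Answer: 182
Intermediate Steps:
B(G) = 13
g = 81 (g = (-9)² = 81)
(g - 67)*B(-9) = (81 - 67)*13 = 14*13 = 182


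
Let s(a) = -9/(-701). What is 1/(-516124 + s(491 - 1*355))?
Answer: -701/361802915 ≈ -1.9375e-6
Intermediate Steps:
s(a) = 9/701 (s(a) = -9*(-1/701) = 9/701)
1/(-516124 + s(491 - 1*355)) = 1/(-516124 + 9/701) = 1/(-361802915/701) = -701/361802915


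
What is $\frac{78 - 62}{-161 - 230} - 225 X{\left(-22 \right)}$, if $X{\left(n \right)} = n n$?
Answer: $- \frac{42579916}{391} \approx -1.089 \cdot 10^{5}$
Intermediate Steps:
$X{\left(n \right)} = n^{2}$
$\frac{78 - 62}{-161 - 230} - 225 X{\left(-22 \right)} = \frac{78 - 62}{-161 - 230} - 225 \left(-22\right)^{2} = \frac{16}{-391} - 108900 = 16 \left(- \frac{1}{391}\right) - 108900 = - \frac{16}{391} - 108900 = - \frac{42579916}{391}$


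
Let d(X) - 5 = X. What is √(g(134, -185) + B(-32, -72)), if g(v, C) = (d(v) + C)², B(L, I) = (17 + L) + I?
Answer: √2029 ≈ 45.044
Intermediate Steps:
B(L, I) = 17 + I + L
d(X) = 5 + X
g(v, C) = (5 + C + v)² (g(v, C) = ((5 + v) + C)² = (5 + C + v)²)
√(g(134, -185) + B(-32, -72)) = √((5 - 185 + 134)² + (17 - 72 - 32)) = √((-46)² - 87) = √(2116 - 87) = √2029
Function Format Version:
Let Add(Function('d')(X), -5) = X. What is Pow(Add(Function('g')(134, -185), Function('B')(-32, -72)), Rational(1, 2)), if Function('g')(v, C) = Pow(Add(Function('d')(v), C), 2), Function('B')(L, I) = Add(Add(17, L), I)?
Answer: Pow(2029, Rational(1, 2)) ≈ 45.044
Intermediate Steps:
Function('B')(L, I) = Add(17, I, L)
Function('d')(X) = Add(5, X)
Function('g')(v, C) = Pow(Add(5, C, v), 2) (Function('g')(v, C) = Pow(Add(Add(5, v), C), 2) = Pow(Add(5, C, v), 2))
Pow(Add(Function('g')(134, -185), Function('B')(-32, -72)), Rational(1, 2)) = Pow(Add(Pow(Add(5, -185, 134), 2), Add(17, -72, -32)), Rational(1, 2)) = Pow(Add(Pow(-46, 2), -87), Rational(1, 2)) = Pow(Add(2116, -87), Rational(1, 2)) = Pow(2029, Rational(1, 2))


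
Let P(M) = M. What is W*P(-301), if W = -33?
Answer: 9933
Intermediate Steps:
W*P(-301) = -33*(-301) = 9933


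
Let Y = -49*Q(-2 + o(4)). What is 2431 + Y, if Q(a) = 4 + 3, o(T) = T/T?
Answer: 2088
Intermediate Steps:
o(T) = 1
Q(a) = 7
Y = -343 (Y = -49*7 = -343)
2431 + Y = 2431 - 343 = 2088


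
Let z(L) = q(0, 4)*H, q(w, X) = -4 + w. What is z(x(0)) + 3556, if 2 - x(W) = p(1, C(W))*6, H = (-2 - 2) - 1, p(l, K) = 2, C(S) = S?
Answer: 3576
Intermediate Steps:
H = -5 (H = -4 - 1 = -5)
x(W) = -10 (x(W) = 2 - 2*6 = 2 - 1*12 = 2 - 12 = -10)
z(L) = 20 (z(L) = (-4 + 0)*(-5) = -4*(-5) = 20)
z(x(0)) + 3556 = 20 + 3556 = 3576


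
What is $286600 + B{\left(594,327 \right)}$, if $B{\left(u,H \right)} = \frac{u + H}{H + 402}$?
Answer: $\frac{69644107}{243} \approx 2.866 \cdot 10^{5}$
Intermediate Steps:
$B{\left(u,H \right)} = \frac{H + u}{402 + H}$
$286600 + B{\left(594,327 \right)} = 286600 + \frac{327 + 594}{402 + 327} = 286600 + \frac{1}{729} \cdot 921 = 286600 + \frac{307}{243} = \frac{69644107}{243}$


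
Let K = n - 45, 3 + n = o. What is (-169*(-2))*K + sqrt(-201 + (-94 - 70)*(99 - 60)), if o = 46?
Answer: -676 + 3*I*sqrt(733) ≈ -676.0 + 81.222*I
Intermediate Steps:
n = 43 (n = -3 + 46 = 43)
K = -2 (K = 43 - 45 = -2)
(-169*(-2))*K + sqrt(-201 + (-94 - 70)*(99 - 60)) = -169*(-2)*(-2) + sqrt(-201 + (-94 - 70)*(99 - 60)) = 338*(-2) + sqrt(-201 - 164*39) = -676 + sqrt(-201 - 6396) = -676 + sqrt(-6597) = -676 + 3*I*sqrt(733)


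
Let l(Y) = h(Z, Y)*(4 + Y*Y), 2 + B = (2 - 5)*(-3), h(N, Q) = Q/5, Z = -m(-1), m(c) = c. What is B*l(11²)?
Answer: 2480863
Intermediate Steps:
Z = 1 (Z = -1*(-1) = 1)
h(N, Q) = Q/5 (h(N, Q) = Q*(⅕) = Q/5)
B = 7 (B = -2 + (2 - 5)*(-3) = -2 - 3*(-3) = -2 + 9 = 7)
l(Y) = Y*(4 + Y²)/5 (l(Y) = (Y/5)*(4 + Y*Y) = (Y/5)*(4 + Y²) = Y*(4 + Y²)/5)
B*l(11²) = 7*((⅕)*11²*(4 + (11²)²)) = 7*((⅕)*121*(4 + 121²)) = 7*((⅕)*121*(4 + 14641)) = 7*((⅕)*121*14645) = 7*354409 = 2480863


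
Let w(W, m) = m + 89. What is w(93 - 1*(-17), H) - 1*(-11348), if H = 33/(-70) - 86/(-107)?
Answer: 85665619/7490 ≈ 11437.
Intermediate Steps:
H = 2489/7490 (H = 33*(-1/70) - 86*(-1/107) = -33/70 + 86/107 = 2489/7490 ≈ 0.33231)
w(W, m) = 89 + m
w(93 - 1*(-17), H) - 1*(-11348) = (89 + 2489/7490) - 1*(-11348) = 669099/7490 + 11348 = 85665619/7490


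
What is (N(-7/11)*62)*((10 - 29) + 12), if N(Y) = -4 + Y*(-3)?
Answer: 9982/11 ≈ 907.45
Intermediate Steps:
N(Y) = -4 - 3*Y
(N(-7/11)*62)*((10 - 29) + 12) = ((-4 - (-21)/11)*62)*((10 - 29) + 12) = ((-4 - (-21)/11)*62)*(-19 + 12) = ((-4 - 3*(-7/11))*62)*(-7) = ((-4 + 21/11)*62)*(-7) = -23/11*62*(-7) = -1426/11*(-7) = 9982/11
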